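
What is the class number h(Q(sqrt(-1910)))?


K = Q(sqrt(-1910)). d mod 4 = 2, so D = disc(K) = 4d = -7640
h(K) equals the number of primitive reduced positive-definite forms (a, b, c) = a*x^2 + b*x*y + c*y^2 with b^2 - 4ac = D,
where reduced means |b| <= a <= c, with b >= 0 whenever |b| = a or a = c, and primitive means gcd(a, b, c) = 1.
Reduced forces 3a^2 <= |D| = 7640, so 1 <= a <= 50; b must have the parity of D, and c = (b^2 - D)/(4a) must be an integer >= a.
Enumerate a = 1..50, b in [-a, a]:
  a=1: (1, 0, 1910)  [1]
  a=2: (2, 0, 955)  [1]
  a=3: (3, -2, 637), (3, 2, 637)  [2]
  a=4: none
  a=5: (5, 0, 382)  [1]
  a=6: (6, -4, 319), (6, 4, 319)  [2]
  a=7: (7, -2, 273), (7, 2, 273)  [2]
  a=8: none
  a=9: (9, -8, 214), (9, 8, 214)  [2]
  a=10: (10, 0, 191)  [1]
  a=11: (11, -4, 174), (11, 4, 174)  [2]
  a=12: none
  a=13: (13, -2, 147), (13, 2, 147)  [2]
  a=14: (14, -12, 139), (14, 12, 139)  [2]
  a=15: (15, -10, 129), (15, 10, 129)  [2]
  a=16..17: none
  a=18: (18, -8, 107), (18, 8, 107)  [2]
  a=19: (19, -6, 101), (19, 6, 101)  [2]
  a=20: none
  a=21: (21, -16, 94), (21, -2, 91), (21, 2, 91), (21, 16, 94)  [4]
  a=22: (22, -4, 87), (22, 4, 87)  [2]
  a=23..25: none
  a=26: (26, -24, 79), (26, 24, 79)  [2]
  a=27: (27, -26, 77), (27, 26, 77)  [2]
  a=28: none
  a=29: (29, -4, 66), (29, 4, 66)  [2]
  a=30: (30, -20, 67), (30, 20, 67)  [2]
  a=31..32: none
  a=33: (33, -26, 63), (33, -4, 58), (33, 4, 58), (33, 26, 63)  [4]
  a=34: none
  a=35: (35, -30, 61), (35, 30, 61)  [2]
  a=36..37: none
  a=38: (38, -32, 57), (38, 32, 57)  [2]
  a=39: (39, -28, 54), (39, -2, 49), (39, 2, 49), (39, 28, 54)  [4]
  a=40..41: none
  a=42: (42, -40, 55), (42, -16, 47), (42, 16, 47), (42, 40, 55)  [4]
  a=43: (43, -10, 45), (43, 10, 45)  [2]
  a=44..50: none
Total reduced forms: 1 + 1 + 2 + 1 + 2 + 2 + 2 + 1 + 2 + 2 + 2 + 2 + 2 + 2 + 4 + 2 + 2 + 2 + 2 + 2 + 4 + 2 + 2 + 4 + 4 + 2 = 56
h = 56

56


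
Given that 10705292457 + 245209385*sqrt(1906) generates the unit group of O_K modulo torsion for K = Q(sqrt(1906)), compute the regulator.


epsilon = 10705292457 + 245209385*sqrt(1906)
= 2.1411e+10
R = ln(2.1411e+10)
= 23.7872

23.7872


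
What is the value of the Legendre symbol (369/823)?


p = 823 is prime, so compute (369/823) with the reciprocity algorithm (Jacobi-symbol steps: pull out 2s via (2/n), flip via reciprocity, reduce):
  reciprocity: (369/823) -> +(823/369)
  reduce: (85/369)
  reciprocity: (85/369) -> +(369/85)
  reduce: (29/85)
  reciprocity: (29/85) -> +(85/29)
  reduce: (27/29)
  reciprocity: (27/29) -> +(29/27)
  reduce: (2/27)
  pull out 2: (2/27) = -1  (since 27 mod 8 = 3)
  (1/27) = 1
Product of signs = -1
(369/823) = -1

-1


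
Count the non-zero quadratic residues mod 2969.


For prime p, the number of non-zero quadratic residues is (p-1)/2.
= (2969-1)/2
= 1484

1484


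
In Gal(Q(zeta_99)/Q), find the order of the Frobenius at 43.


The Frobenius at p in Gal(Q(zeta_n)/Q) = (Z/nZ)* is the class of p, so its order is ord_99(43), the smallest k >= 1 with 43^k = 1 mod 99.
n = 99 = 3^2 * 11, phi(99) = 60; the order divides phi(n).
Divisors of 60: 1, 2, 3, 4, 5, 6, 10, 12, 15, 20, 30, 60
Repeated squaring mod 99: 43^1 = 43, 43^2 = 67, 43^4 = 34, 43^8 = 67, 43^16 = 34, 43^32 = 67
Test divisors in increasing order:
  k=1: 43^1 = 43 mod 99
  k=2: 43^2 = 67 mod 99
  k=3: 43^3 = 67 * 43 = 10 mod 99
  k=4: 43^4 = 34 mod 99
  k=5: 43^5 = 34 * 43 = 76 mod 99
  k=6: 43^6 = 34 * 67 = 1 mod 99  <- first divisor giving 1
Order = 6

6


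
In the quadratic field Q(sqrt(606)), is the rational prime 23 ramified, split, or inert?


K = Q(sqrt(606)). Since d mod 4 = 2, disc(K) = 2424.
Check p | disc: 2424 mod 23 = 9.
p does not divide disc. Compute Legendre symbol (d/p):
8^((23-1)/2) mod 23 = 1
(d/p) = 1, so p splits: (p) = P*P' with e=1, f=1, g=2.
Therefore p is split.

split


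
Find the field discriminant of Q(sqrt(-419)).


For K = Q(sqrt(d)) with d squarefree: disc(K) = d if d = 1 mod 4, and disc(K) = 4d if d = 2 or 3 mod 4.
Here d = -419, and d mod 4 = 1.
d = 1 mod 4 (O_K = Z[(1+sqrt(d))/2]), so disc(K) = d = -419

-419


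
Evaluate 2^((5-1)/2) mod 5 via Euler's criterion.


p = 5 is prime and the exponent is (p-1)/2 = 2, so by Euler's criterion 2^2 = (2/5) = +1 or -1 mod 5.
Compute by square-and-multiply:
  2 = 2 (binary 10)
  Repeated squaring mod 5: 2^1 = 2, 2^2 = 4
  2^2 = 4 mod 5
Result 4 = p - 1 = -1 mod 5: 2 is a quadratic non-residue mod 5. As a residue in [0, p-1] the value is 4.
2^2 mod 5 = 4

4


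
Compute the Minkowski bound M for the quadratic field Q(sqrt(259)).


d = 259, d mod 4 = 3, so disc(K) = 4d = 1036; |disc(K)| = 1036
Real quadratic field, so n = 2, s = r2 = 0, r1 = 2
M = (n!/n^n) * (4/pi)^s * sqrt(|disc(K)|) = (2!/2^2) * (4/pi)^0 * sqrt(1036)
= 0.5 * 1.000000 * 32.186954
= 16.0935

16.0935


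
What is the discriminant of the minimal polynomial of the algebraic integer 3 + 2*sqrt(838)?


The element 3 + 2*sqrt(838) has minimal polynomial:
x^2 - 6*x - 3343
Discriminant = (-6)^2 - 4*(-3343)
= 36 + 13372
= 13408

13408


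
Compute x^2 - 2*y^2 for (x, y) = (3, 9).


x^2 - d*y^2
= 3^2 - 2*9^2
= 9 - 162
= -153

-153


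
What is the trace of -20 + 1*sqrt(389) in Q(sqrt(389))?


Tr(a + b*sqrt(d)) = (a + b*sqrt(d)) + (a - b*sqrt(d)) = 2a
= 2 * (-20)
= -40

-40


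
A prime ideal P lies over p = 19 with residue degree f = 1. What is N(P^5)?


N(P^a) = p^(a*f)
= 19^(5*1)
= 19^5
= 2476099

2476099


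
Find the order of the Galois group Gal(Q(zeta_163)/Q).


|Gal(Q(zeta_163)/Q)| = phi(163)
= 162

162


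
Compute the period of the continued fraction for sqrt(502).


Run the CF algorithm for sqrt(502).
a_0 = floor(sqrt(502)) = 22; set m_0=0, q_0=1.
Recurrence: m' = q*a - m,  q' = (d - m'^2)/q,  a' = floor((a_0 + m')/q').
  step 1: m=22, q=18, a=2
  step 2: m=14, q=17, a=2
  step 3: m=20, q=6, a=7
  step 4: m=22, q=3, a=14
  step 5: m=20, q=34, a=1
  step 6: m=14, q=9, a=4
  step 7: m=22, q=2, a=22
  step 8: m=22, q=9, a=4
  step 9: m=14, q=34, a=1
  step 10: m=20, q=3, a=14
  step 11: m=22, q=6, a=7
  step 12: m=20, q=17, a=2
  step 13: m=14, q=18, a=2
  step 14: m=22, q=1, a=44
a_14 = 2*a_0 = 44, so the period closes here.
sqrt(502) = [22; 2, 2, 7, 14, 1, 4, 22, 4, 1, 14, 7, 2, 2, 44]
Period length = 14

14


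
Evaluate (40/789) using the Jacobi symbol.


Compute (40/789) via quadratic reciprocity:
  pull out 2: (2/789) = -1  (since 789 mod 8 = 5)
  pull out 2: (2/789) = -1  (since 789 mod 8 = 5)
  pull out 2: (2/789) = -1  (since 789 mod 8 = 5)
  reciprocity: (5/789) -> +(789/5)
  reduce: (4/5)
  pull out 2: (2/5) = -1  (since 5 mod 8 = 5)
  pull out 2: (2/5) = -1  (since 5 mod 8 = 5)
  (1/5) = 1
Product of signs = -1

-1


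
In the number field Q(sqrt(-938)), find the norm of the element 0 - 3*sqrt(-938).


N(a + b*sqrt(d)) = a^2 - d*b^2
= (0)^2 - (-938)*(-3)^2
= 0 + 8442
= 8442

8442


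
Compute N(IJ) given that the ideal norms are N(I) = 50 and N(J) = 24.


N(IJ) = N(I) * N(J)
= 50 * 24
= 1200

1200


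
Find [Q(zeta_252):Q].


The degree equals Euler's totient phi(252).
252 = 2^2 * 3^2 * 7
phi(252) = 72

72


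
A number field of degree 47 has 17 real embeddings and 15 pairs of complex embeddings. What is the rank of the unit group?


By Dirichlet's unit theorem:
rank = r1 + r2 - 1
= 17 + 15 - 1
= 31

31


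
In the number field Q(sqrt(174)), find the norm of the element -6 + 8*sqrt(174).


N(a + b*sqrt(d)) = a^2 - d*b^2
= (-6)^2 - (174)*(8)^2
= 36 - 11136
= -11100

-11100


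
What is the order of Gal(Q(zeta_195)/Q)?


|Gal(Q(zeta_195)/Q)| = phi(195)
= 96

96


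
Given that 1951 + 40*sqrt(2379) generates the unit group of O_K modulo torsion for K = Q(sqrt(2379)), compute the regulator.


epsilon = 1951 + 40*sqrt(2379)
= 3901.9997
R = ln(3901.9997)
= 8.2692

8.2692


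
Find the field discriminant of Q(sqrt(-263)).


For K = Q(sqrt(d)) with d squarefree: disc(K) = d if d = 1 mod 4, and disc(K) = 4d if d = 2 or 3 mod 4.
Here d = -263, and d mod 4 = 1.
d = 1 mod 4 (O_K = Z[(1+sqrt(d))/2]), so disc(K) = d = -263

-263


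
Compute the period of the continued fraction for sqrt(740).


Run the CF algorithm for sqrt(740).
a_0 = floor(sqrt(740)) = 27; set m_0=0, q_0=1.
Recurrence: m' = q*a - m,  q' = (d - m'^2)/q,  a' = floor((a_0 + m')/q').
  step 1: m=27, q=11, a=4
  step 2: m=17, q=41, a=1
  step 3: m=24, q=4, a=12
  step 4: m=24, q=41, a=1
  step 5: m=17, q=11, a=4
  step 6: m=27, q=1, a=54
a_6 = 2*a_0 = 54, so the period closes here.
sqrt(740) = [27; 4, 1, 12, 1, 4, 54]
Period length = 6

6


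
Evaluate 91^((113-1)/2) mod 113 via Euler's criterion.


p = 113 is prime and the exponent is (p-1)/2 = 56, so by Euler's criterion 91^56 = (91/113) = +1 or -1 mod 113.
Compute by square-and-multiply:
  56 = 32 + 16 + 8 (binary 111000)
  Repeated squaring mod 113: 91^1 = 91, 91^2 = 32, 91^4 = 7, 91^8 = 49, 91^16 = 28, 91^32 = 106
  91^56 = 91^32 * 91^16 * 91^8 = 106 * 28 * 49 mod 113
    106 * 28 = 2968 = 30 mod 113
    30 * 49 = 1470 = 1 mod 113
  91^56 = 1 mod 113
Result 1: 91 is a quadratic residue mod 113.
91^56 mod 113 = 1

1


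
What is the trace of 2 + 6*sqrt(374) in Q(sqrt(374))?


Tr(a + b*sqrt(d)) = (a + b*sqrt(d)) + (a - b*sqrt(d)) = 2a
= 2 * (2)
= 4

4


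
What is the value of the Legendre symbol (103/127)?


p = 127 is prime, so compute (103/127) with the reciprocity algorithm (Jacobi-symbol steps: pull out 2s via (2/n), flip via reciprocity, reduce):
  reciprocity: (103/127) -> -(127/103)
  reduce: (24/103)
  pull out 2: (2/103) = +1  (since 103 mod 8 = 7)
  pull out 2: (2/103) = +1  (since 103 mod 8 = 7)
  pull out 2: (2/103) = +1  (since 103 mod 8 = 7)
  reciprocity: (3/103) -> -(103/3)
  reduce: (1/3)
  (1/3) = 1
Product of signs = 1
(103/127) = 1

1


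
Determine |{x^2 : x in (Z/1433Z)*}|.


For prime p, the number of non-zero quadratic residues is (p-1)/2.
= (1433-1)/2
= 716

716


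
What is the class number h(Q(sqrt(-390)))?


K = Q(sqrt(-390)). d mod 4 = 2, so D = disc(K) = 4d = -1560
h(K) equals the number of primitive reduced positive-definite forms (a, b, c) = a*x^2 + b*x*y + c*y^2 with b^2 - 4ac = D,
where reduced means |b| <= a <= c, with b >= 0 whenever |b| = a or a = c, and primitive means gcd(a, b, c) = 1.
Reduced forces 3a^2 <= |D| = 1560, so 1 <= a <= 22; b must have the parity of D, and c = (b^2 - D)/(4a) must be an integer >= a.
Enumerate a = 1..22, b in [-a, a]:
  a=1: (1, 0, 390)  [1]
  a=2: (2, 0, 195)  [1]
  a=3: (3, 0, 130)  [1]
  a=4: none
  a=5: (5, 0, 78)  [1]
  a=6: (6, 0, 65)  [1]
  a=7: (7, -6, 57), (7, 6, 57)  [2]
  a=8..9: none
  a=10: (10, 0, 39)  [1]
  a=11..12: none
  a=13: (13, 0, 30)  [1]
  a=14: (14, -8, 29), (14, 8, 29)  [2]
  a=15: (15, 0, 26)  [1]
  a=16: none
  a=17: (17, -2, 23), (17, 2, 23)  [2]
  a=18: none
  a=19: (19, -6, 21), (19, 6, 21)  [2]
  a=20..22: none
Total reduced forms: 1 + 1 + 1 + 1 + 1 + 2 + 1 + 1 + 2 + 1 + 2 + 2 = 16
h = 16

16


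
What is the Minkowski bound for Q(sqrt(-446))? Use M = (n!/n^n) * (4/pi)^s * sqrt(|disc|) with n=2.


d = -446, d mod 4 = 2, so disc(K) = 4d = -1784; |disc(K)| = 1784
Imaginary quadratic field, so n = 2, s = r2 = 1, r1 = 0
M = (n!/n^n) * (4/pi)^s * sqrt(|disc(K)|) = (2!/2^2) * (4/pi)^1 * sqrt(1784)
= 0.5 * 1.273240 * 42.237424
= 26.8892

26.8892


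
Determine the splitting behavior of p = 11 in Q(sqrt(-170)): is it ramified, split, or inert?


K = Q(sqrt(-170)). Since d mod 4 = 2, disc(K) = -680.
Check p | disc: -680 mod 11 = 2.
p does not divide disc. Compute Legendre symbol (d/p):
6^((11-1)/2) mod 11 = -1
(d/p) = -1, so p is inert: (p) stays prime with e=1, f=2, g=1.
Therefore p is inert.

inert


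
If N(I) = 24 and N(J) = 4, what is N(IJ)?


N(IJ) = N(I) * N(J)
= 24 * 4
= 96

96


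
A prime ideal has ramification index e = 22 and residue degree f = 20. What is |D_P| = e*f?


|D_P| = e * f
= 22 * 20
= 440

440


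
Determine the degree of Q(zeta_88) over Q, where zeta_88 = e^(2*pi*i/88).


The degree equals Euler's totient phi(88).
88 = 2^3 * 11
phi(88) = 40

40


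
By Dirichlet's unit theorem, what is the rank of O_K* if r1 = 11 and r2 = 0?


By Dirichlet's unit theorem:
rank = r1 + r2 - 1
= 11 + 0 - 1
= 10

10


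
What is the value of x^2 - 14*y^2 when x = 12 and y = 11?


x^2 - d*y^2
= 12^2 - 14*11^2
= 144 - 1694
= -1550

-1550


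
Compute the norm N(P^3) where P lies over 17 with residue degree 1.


N(P^a) = p^(a*f)
= 17^(3*1)
= 17^3
= 4913

4913


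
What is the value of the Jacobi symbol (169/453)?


Compute (169/453) via quadratic reciprocity:
  reciprocity: (169/453) -> +(453/169)
  reduce: (115/169)
  reciprocity: (115/169) -> +(169/115)
  reduce: (54/115)
  pull out 2: (2/115) = -1  (since 115 mod 8 = 3)
  reciprocity: (27/115) -> -(115/27)
  reduce: (7/27)
  reciprocity: (7/27) -> -(27/7)
  reduce: (6/7)
  pull out 2: (2/7) = +1  (since 7 mod 8 = 7)
  reciprocity: (3/7) -> -(7/3)
  reduce: (1/3)
  (1/3) = 1
Product of signs = 1

1


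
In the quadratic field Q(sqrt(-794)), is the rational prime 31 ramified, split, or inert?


K = Q(sqrt(-794)). Since d mod 4 = 2, disc(K) = -3176.
Check p | disc: -3176 mod 31 = 17.
p does not divide disc. Compute Legendre symbol (d/p):
12^((31-1)/2) mod 31 = -1
(d/p) = -1, so p is inert: (p) stays prime with e=1, f=2, g=1.
Therefore p is inert.

inert


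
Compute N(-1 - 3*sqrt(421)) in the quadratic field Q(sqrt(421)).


N(a + b*sqrt(d)) = a^2 - d*b^2
= (-1)^2 - (421)*(-3)^2
= 1 - 3789
= -3788

-3788


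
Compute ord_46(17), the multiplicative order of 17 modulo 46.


We want ord_46(17), the smallest k >= 1 with 17^k = 1 mod 46.
n = 46 = 2 * 23, phi(46) = 22; the order divides phi(n).
Divisors of 22: 1, 2, 11, 22
Repeated squaring mod 46: 17^1 = 17, 17^2 = 13, 17^4 = 31, 17^8 = 41, 17^16 = 25
Test divisors in increasing order:
  k=1: 17^1 = 17 mod 46
  k=2: 17^2 = 13 mod 46
  k=11: 17^11 = 41 * 13 * 17 = 45 mod 46
  k=22: 17^22 = 25 * 31 * 13 = 1 mod 46  <- first divisor giving 1
Order = 22

22


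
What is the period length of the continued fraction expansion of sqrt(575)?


Run the CF algorithm for sqrt(575).
a_0 = floor(sqrt(575)) = 23; set m_0=0, q_0=1.
Recurrence: m' = q*a - m,  q' = (d - m'^2)/q,  a' = floor((a_0 + m')/q').
  step 1: m=23, q=46, a=1
  step 2: m=23, q=1, a=46
a_2 = 2*a_0 = 46, so the period closes here.
sqrt(575) = [23; 1, 46]
Period length = 2

2


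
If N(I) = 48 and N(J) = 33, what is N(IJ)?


N(IJ) = N(I) * N(J)
= 48 * 33
= 1584

1584


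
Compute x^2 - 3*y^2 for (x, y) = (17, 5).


x^2 - d*y^2
= 17^2 - 3*5^2
= 289 - 75
= 214

214


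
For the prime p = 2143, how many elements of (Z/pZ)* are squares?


For prime p, the number of non-zero quadratic residues is (p-1)/2.
= (2143-1)/2
= 1071

1071


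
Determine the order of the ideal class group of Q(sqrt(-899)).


K = Q(sqrt(-899)). d mod 4 = 1, so D = disc(K) = d = -899
h(K) equals the number of primitive reduced positive-definite forms (a, b, c) = a*x^2 + b*x*y + c*y^2 with b^2 - 4ac = D,
where reduced means |b| <= a <= c, with b >= 0 whenever |b| = a or a = c, and primitive means gcd(a, b, c) = 1.
Reduced forces 3a^2 <= |D| = 899, so 1 <= a <= 17; b must have the parity of D, and c = (b^2 - D)/(4a) must be an integer >= a.
Enumerate a = 1..17, b in [-a, a]:
  a=1: (1, 1, 225)  [1]
  a=2: none
  a=3: (3, -1, 75), (3, 1, 75)  [2]
  a=4: none
  a=5: (5, -1, 45), (5, 1, 45)  [2]
  a=6: none
  a=7: (7, -5, 33), (7, 5, 33)  [2]
  a=8: none
  a=9: (9, -1, 25), (9, 1, 25)  [2]
  a=10: none
  a=11: (11, -5, 21), (11, 5, 21)  [2]
  a=12..14: none
  a=15: (15, -11, 17), (15, 1, 15), (15, 11, 17)  [3]
  a=16..17: none
Total reduced forms: 1 + 2 + 2 + 2 + 2 + 2 + 3 = 14
h = 14

14


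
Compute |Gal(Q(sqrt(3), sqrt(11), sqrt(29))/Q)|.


The 3 square roots of distinct primes are multiplicatively independent over Q,
so [K:Q] = 2^3 and Gal(K/Q) is isomorphic to (Z/2Z)^3.
|Gal| = 2^3 = 8

8


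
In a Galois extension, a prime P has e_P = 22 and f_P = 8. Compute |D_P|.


|D_P| = e * f
= 22 * 8
= 176

176


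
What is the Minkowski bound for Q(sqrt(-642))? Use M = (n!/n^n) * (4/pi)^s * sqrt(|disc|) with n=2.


d = -642, d mod 4 = 2, so disc(K) = 4d = -2568; |disc(K)| = 2568
Imaginary quadratic field, so n = 2, s = r2 = 1, r1 = 0
M = (n!/n^n) * (4/pi)^s * sqrt(|disc(K)|) = (2!/2^2) * (4/pi)^1 * sqrt(2568)
= 0.5 * 1.273240 * 50.675438
= 32.2610

32.2610


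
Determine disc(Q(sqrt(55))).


For K = Q(sqrt(d)) with d squarefree: disc(K) = d if d = 1 mod 4, and disc(K) = 4d if d = 2 or 3 mod 4.
Here d = 55, and d mod 4 = 3.
d = 3 mod 4, not 1 (O_K = Z[sqrt(d)]), so disc(K) = 4d = 4 * (55) = 220

220


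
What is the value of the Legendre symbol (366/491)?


p = 491 is prime, so compute (366/491) with the reciprocity algorithm (Jacobi-symbol steps: pull out 2s via (2/n), flip via reciprocity, reduce):
  pull out 2: (2/491) = -1  (since 491 mod 8 = 3)
  reciprocity: (183/491) -> -(491/183)
  reduce: (125/183)
  reciprocity: (125/183) -> +(183/125)
  reduce: (58/125)
  pull out 2: (2/125) = -1  (since 125 mod 8 = 5)
  reciprocity: (29/125) -> +(125/29)
  reduce: (9/29)
  reciprocity: (9/29) -> +(29/9)
  reduce: (2/9)
  pull out 2: (2/9) = +1  (since 9 mod 8 = 1)
  (1/9) = 1
Product of signs = -1
(366/491) = -1

-1


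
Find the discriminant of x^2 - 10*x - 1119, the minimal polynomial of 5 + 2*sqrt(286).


The element 5 + 2*sqrt(286) has minimal polynomial:
x^2 - 10*x - 1119
Discriminant = (-10)^2 - 4*(-1119)
= 100 + 4476
= 4576

4576


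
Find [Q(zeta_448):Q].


The degree equals Euler's totient phi(448).
448 = 2^6 * 7
phi(448) = 192

192


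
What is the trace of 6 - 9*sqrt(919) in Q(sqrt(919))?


Tr(a + b*sqrt(d)) = (a + b*sqrt(d)) + (a - b*sqrt(d)) = 2a
= 2 * (6)
= 12

12


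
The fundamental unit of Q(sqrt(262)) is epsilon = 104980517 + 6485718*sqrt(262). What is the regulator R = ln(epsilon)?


epsilon = 104980517 + 6485718*sqrt(262)
= 2.0996e+08
R = ln(2.0996e+08)
= 19.1624

19.1624


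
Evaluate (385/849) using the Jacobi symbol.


Compute (385/849) via quadratic reciprocity:
  reciprocity: (385/849) -> +(849/385)
  reduce: (79/385)
  reciprocity: (79/385) -> +(385/79)
  reduce: (69/79)
  reciprocity: (69/79) -> +(79/69)
  reduce: (10/69)
  pull out 2: (2/69) = -1  (since 69 mod 8 = 5)
  reciprocity: (5/69) -> +(69/5)
  reduce: (4/5)
  pull out 2: (2/5) = -1  (since 5 mod 8 = 5)
  pull out 2: (2/5) = -1  (since 5 mod 8 = 5)
  (1/5) = 1
Product of signs = -1

-1


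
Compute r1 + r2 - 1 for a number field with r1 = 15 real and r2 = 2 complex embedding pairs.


By Dirichlet's unit theorem:
rank = r1 + r2 - 1
= 15 + 2 - 1
= 16

16


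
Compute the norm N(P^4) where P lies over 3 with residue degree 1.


N(P^a) = p^(a*f)
= 3^(4*1)
= 3^4
= 81

81


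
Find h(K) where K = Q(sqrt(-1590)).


K = Q(sqrt(-1590)). d mod 4 = 2, so D = disc(K) = 4d = -6360
h(K) equals the number of primitive reduced positive-definite forms (a, b, c) = a*x^2 + b*x*y + c*y^2 with b^2 - 4ac = D,
where reduced means |b| <= a <= c, with b >= 0 whenever |b| = a or a = c, and primitive means gcd(a, b, c) = 1.
Reduced forces 3a^2 <= |D| = 6360, so 1 <= a <= 46; b must have the parity of D, and c = (b^2 - D)/(4a) must be an integer >= a.
Enumerate a = 1..46, b in [-a, a]:
  a=1: (1, 0, 1590)  [1]
  a=2: (2, 0, 795)  [1]
  a=3: (3, 0, 530)  [1]
  a=4: none
  a=5: (5, 0, 318)  [1]
  a=6: (6, 0, 265)  [1]
  a=7..9: none
  a=10: (10, 0, 159)  [1]
  a=11: (11, -8, 146), (11, 8, 146)  [2]
  a=12: none
  a=13: (13, -6, 123), (13, 6, 123)  [2]
  a=14: none
  a=15: (15, 0, 106)  [1]
  a=16: none
  a=17: (17, -10, 95), (17, 10, 95)  [2]
  a=18: none
  a=19: (19, -10, 85), (19, 10, 85)  [2]
  a=20..21: none
  a=22: (22, -8, 73), (22, 8, 73)  [2]
  a=23..25: none
  a=26: (26, -20, 65), (26, 20, 65)  [2]
  a=27..28: none
  a=29: (29, -22, 59), (29, 22, 59)  [2]
  a=30: (30, 0, 53)  [1]
  a=31..32: none
  a=33: (33, -30, 55), (33, 30, 55)  [2]
  a=34: (34, -24, 51), (34, 24, 51)  [2]
  a=35..36: none
  a=37: (37, -2, 43), (37, 2, 43)  [2]
  a=38: (38, -28, 47), (38, 28, 47)  [2]
  a=39: (39, -6, 41), (39, 6, 41)  [2]
  a=40..46: none
Total reduced forms: 1 + 1 + 1 + 1 + 1 + 1 + 2 + 2 + 1 + 2 + 2 + 2 + 2 + 2 + 1 + 2 + 2 + 2 + 2 + 2 = 32
h = 32

32


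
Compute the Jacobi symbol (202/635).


Compute (202/635) via quadratic reciprocity:
  pull out 2: (2/635) = -1  (since 635 mod 8 = 3)
  reciprocity: (101/635) -> +(635/101)
  reduce: (29/101)
  reciprocity: (29/101) -> +(101/29)
  reduce: (14/29)
  pull out 2: (2/29) = -1  (since 29 mod 8 = 5)
  reciprocity: (7/29) -> +(29/7)
  reduce: (1/7)
  (1/7) = 1
Product of signs = 1

1


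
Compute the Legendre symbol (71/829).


p = 829 is prime, so compute (71/829) with the reciprocity algorithm (Jacobi-symbol steps: pull out 2s via (2/n), flip via reciprocity, reduce):
  reciprocity: (71/829) -> +(829/71)
  reduce: (48/71)
  pull out 2: (2/71) = +1  (since 71 mod 8 = 7)
  pull out 2: (2/71) = +1  (since 71 mod 8 = 7)
  pull out 2: (2/71) = +1  (since 71 mod 8 = 7)
  pull out 2: (2/71) = +1  (since 71 mod 8 = 7)
  reciprocity: (3/71) -> -(71/3)
  reduce: (2/3)
  pull out 2: (2/3) = -1  (since 3 mod 8 = 3)
  (1/3) = 1
Product of signs = 1
(71/829) = 1

1


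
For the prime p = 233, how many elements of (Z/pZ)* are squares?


For prime p, the number of non-zero quadratic residues is (p-1)/2.
= (233-1)/2
= 116

116


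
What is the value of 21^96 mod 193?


p = 193 is prime and the exponent is (p-1)/2 = 96, so by Euler's criterion 21^96 = (21/193) = +1 or -1 mod 193.
Compute by square-and-multiply:
  96 = 64 + 32 (binary 1100000)
  Repeated squaring mod 193: 21^1 = 21, 21^2 = 55, 21^4 = 130, 21^8 = 109, 21^16 = 108, 21^32 = 84, 21^64 = 108
  21^96 = 21^64 * 21^32 = 108 * 84 mod 193
    108 * 84 = 9072 = 1 mod 193
  21^96 = 1 mod 193
Result 1: 21 is a quadratic residue mod 193.
21^96 mod 193 = 1

1


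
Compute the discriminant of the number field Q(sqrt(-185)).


For K = Q(sqrt(d)) with d squarefree: disc(K) = d if d = 1 mod 4, and disc(K) = 4d if d = 2 or 3 mod 4.
Here d = -185, and d mod 4 = 3.
d = 3 mod 4, not 1 (O_K = Z[sqrt(d)]), so disc(K) = 4d = 4 * (-185) = -740

-740


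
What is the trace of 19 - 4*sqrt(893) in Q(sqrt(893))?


Tr(a + b*sqrt(d)) = (a + b*sqrt(d)) + (a - b*sqrt(d)) = 2a
= 2 * (19)
= 38

38


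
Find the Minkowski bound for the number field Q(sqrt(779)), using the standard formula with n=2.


d = 779, d mod 4 = 3, so disc(K) = 4d = 3116; |disc(K)| = 3116
Real quadratic field, so n = 2, s = r2 = 0, r1 = 2
M = (n!/n^n) * (4/pi)^s * sqrt(|disc(K)|) = (2!/2^2) * (4/pi)^0 * sqrt(3116)
= 0.5 * 1.000000 * 55.821143
= 27.9106

27.9106


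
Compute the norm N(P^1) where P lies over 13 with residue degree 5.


N(P^a) = p^(a*f)
= 13^(1*5)
= 13^5
= 371293

371293


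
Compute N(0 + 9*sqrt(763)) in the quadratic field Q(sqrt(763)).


N(a + b*sqrt(d)) = a^2 - d*b^2
= (0)^2 - (763)*(9)^2
= 0 - 61803
= -61803

-61803


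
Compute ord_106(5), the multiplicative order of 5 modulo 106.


We want ord_106(5), the smallest k >= 1 with 5^k = 1 mod 106.
n = 106 = 2 * 53, phi(106) = 52; the order divides phi(n).
Divisors of 52: 1, 2, 4, 13, 26, 52
Repeated squaring mod 106: 5^1 = 5, 5^2 = 25, 5^4 = 95, 5^8 = 15, 5^16 = 13, 5^32 = 63
Test divisors in increasing order:
  k=1: 5^1 = 5 mod 106
  k=2: 5^2 = 25 mod 106
  k=4: 5^4 = 95 mod 106
  k=13: 5^13 = 15 * 95 * 5 = 23 mod 106
  k=26: 5^26 = 13 * 15 * 25 = 105 mod 106
  k=52: 5^52 = 63 * 13 * 95 = 1 mod 106  <- first divisor giving 1
Order = 52

52


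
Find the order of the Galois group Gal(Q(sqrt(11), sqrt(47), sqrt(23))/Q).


The 3 square roots of distinct primes are multiplicatively independent over Q,
so [K:Q] = 2^3 and Gal(K/Q) is isomorphic to (Z/2Z)^3.
|Gal| = 2^3 = 8

8


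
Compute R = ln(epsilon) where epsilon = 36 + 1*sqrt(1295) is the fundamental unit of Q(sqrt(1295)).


epsilon = 36 + 1*sqrt(1295)
= 71.9861
R = ln(71.9861)
= 4.2765

4.2765


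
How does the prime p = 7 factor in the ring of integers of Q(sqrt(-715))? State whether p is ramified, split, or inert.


K = Q(sqrt(-715)). Since d mod 4 = 1, disc(K) = -715.
Check p | disc: -715 mod 7 = 6.
p does not divide disc. Compute Legendre symbol (d/p):
6^((7-1)/2) mod 7 = -1
(d/p) = -1, so p is inert: (p) stays prime with e=1, f=2, g=1.
Therefore p is inert.

inert


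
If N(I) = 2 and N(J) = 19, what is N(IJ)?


N(IJ) = N(I) * N(J)
= 2 * 19
= 38

38


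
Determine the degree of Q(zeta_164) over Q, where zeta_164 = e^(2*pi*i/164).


The degree equals Euler's totient phi(164).
164 = 2^2 * 41
phi(164) = 80

80


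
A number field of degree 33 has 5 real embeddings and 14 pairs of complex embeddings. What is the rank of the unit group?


By Dirichlet's unit theorem:
rank = r1 + r2 - 1
= 5 + 14 - 1
= 18

18


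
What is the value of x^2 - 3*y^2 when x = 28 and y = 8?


x^2 - d*y^2
= 28^2 - 3*8^2
= 784 - 192
= 592

592


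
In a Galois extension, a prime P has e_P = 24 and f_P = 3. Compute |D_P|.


|D_P| = e * f
= 24 * 3
= 72

72


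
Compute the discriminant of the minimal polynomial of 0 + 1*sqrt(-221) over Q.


The element 0 + 1*sqrt(-221) has minimal polynomial:
x^2 + 0*x + 221
Discriminant = (0)^2 - 4*(221)
= 0 - 884
= -884

-884


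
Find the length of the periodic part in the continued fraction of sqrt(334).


Run the CF algorithm for sqrt(334).
a_0 = floor(sqrt(334)) = 18; set m_0=0, q_0=1.
Recurrence: m' = q*a - m,  q' = (d - m'^2)/q,  a' = floor((a_0 + m')/q').
  step 1: m=18, q=10, a=3
  step 2: m=12, q=19, a=1
  step 3: m=7, q=15, a=1
  step 4: m=8, q=18, a=1
  step 5: m=10, q=13, a=2
  step 6: m=16, q=6, a=5
  step 7: m=14, q=23, a=1
  step 8: m=9, q=11, a=2
  step 9: m=13, q=15, a=2
  step 10: m=17, q=3, a=11
  step 11: m=16, q=26, a=1
  step 12: m=10, q=9, a=3
  step 13: m=17, q=5, a=7
  step 14: m=18, q=2, a=18
  step 15: m=18, q=5, a=7
  step 16: m=17, q=9, a=3
  step 17: m=10, q=26, a=1
  step 18: m=16, q=3, a=11
  step 19: m=17, q=15, a=2
  step 20: m=13, q=11, a=2
  step 21: m=9, q=23, a=1
  step 22: m=14, q=6, a=5
  step 23: m=16, q=13, a=2
  step 24: m=10, q=18, a=1
  step 25: m=8, q=15, a=1
  step 26: m=7, q=19, a=1
  step 27: m=12, q=10, a=3
  step 28: m=18, q=1, a=36
a_28 = 2*a_0 = 36, so the period closes here.
sqrt(334) = [18; 3, 1, 1, 1, 2, 5, 1, 2, 2, 11, 1, 3, 7, 18, 7, 3, 1, 11, 2, 2, 1, 5, 2, 1, 1, 1, 3, 36]
Period length = 28

28


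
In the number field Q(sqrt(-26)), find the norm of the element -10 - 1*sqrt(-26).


N(a + b*sqrt(d)) = a^2 - d*b^2
= (-10)^2 - (-26)*(-1)^2
= 100 + 26
= 126

126


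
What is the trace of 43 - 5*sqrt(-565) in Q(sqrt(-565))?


Tr(a + b*sqrt(d)) = (a + b*sqrt(d)) + (a - b*sqrt(d)) = 2a
= 2 * (43)
= 86

86


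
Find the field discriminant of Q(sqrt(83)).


For K = Q(sqrt(d)) with d squarefree: disc(K) = d if d = 1 mod 4, and disc(K) = 4d if d = 2 or 3 mod 4.
Here d = 83, and d mod 4 = 3.
d = 3 mod 4, not 1 (O_K = Z[sqrt(d)]), so disc(K) = 4d = 4 * (83) = 332

332


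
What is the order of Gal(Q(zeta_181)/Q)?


|Gal(Q(zeta_181)/Q)| = phi(181)
= 180

180


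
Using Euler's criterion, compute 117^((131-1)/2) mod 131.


p = 131 is prime and the exponent is (p-1)/2 = 65, so by Euler's criterion 117^65 = (117/131) = +1 or -1 mod 131.
Compute by square-and-multiply:
  65 = 64 + 1 (binary 1000001)
  Repeated squaring mod 131: 117^1 = 117, 117^2 = 65, 117^4 = 33, 117^8 = 41, 117^16 = 109, 117^32 = 91, 117^64 = 28
  117^65 = 117^64 * 117^1 = 28 * 117 mod 131
    28 * 117 = 3276 = 1 mod 131
  117^65 = 1 mod 131
Result 1: 117 is a quadratic residue mod 131.
117^65 mod 131 = 1

1


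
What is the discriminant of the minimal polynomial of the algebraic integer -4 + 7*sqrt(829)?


The element -4 + 7*sqrt(829) has minimal polynomial:
x^2 + 8*x - 40605
Discriminant = (8)^2 - 4*(-40605)
= 64 + 162420
= 162484

162484


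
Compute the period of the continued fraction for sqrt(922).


Run the CF algorithm for sqrt(922).
a_0 = floor(sqrt(922)) = 30; set m_0=0, q_0=1.
Recurrence: m' = q*a - m,  q' = (d - m'^2)/q,  a' = floor((a_0 + m')/q').
  step 1: m=30, q=22, a=2
  step 2: m=14, q=33, a=1
  step 3: m=19, q=17, a=2
  step 4: m=15, q=41, a=1
  step 5: m=26, q=6, a=9
  step 6: m=28, q=23, a=2
  step 7: m=18, q=26, a=1
  step 8: m=8, q=33, a=1
  step 9: m=25, q=9, a=6
  step 10: m=29, q=9, a=6
  step 11: m=25, q=33, a=1
  step 12: m=8, q=26, a=1
  step 13: m=18, q=23, a=2
  step 14: m=28, q=6, a=9
  step 15: m=26, q=41, a=1
  step 16: m=15, q=17, a=2
  step 17: m=19, q=33, a=1
  step 18: m=14, q=22, a=2
  step 19: m=30, q=1, a=60
a_19 = 2*a_0 = 60, so the period closes here.
sqrt(922) = [30; 2, 1, 2, 1, 9, 2, 1, 1, 6, 6, 1, 1, 2, 9, 1, 2, 1, 2, 60]
Period length = 19

19


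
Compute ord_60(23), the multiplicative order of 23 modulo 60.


We want ord_60(23), the smallest k >= 1 with 23^k = 1 mod 60.
n = 60 = 2^2 * 3 * 5, phi(60) = 16; the order divides phi(n).
Divisors of 16: 1, 2, 4, 8, 16
Repeated squaring mod 60: 23^1 = 23, 23^2 = 49, 23^4 = 1, 23^8 = 1, 23^16 = 1
Test divisors in increasing order:
  k=1: 23^1 = 23 mod 60
  k=2: 23^2 = 49 mod 60
  k=4: 23^4 = 1 mod 60  <- first divisor giving 1
Order = 4

4


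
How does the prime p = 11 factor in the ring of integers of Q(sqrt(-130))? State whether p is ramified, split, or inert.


K = Q(sqrt(-130)). Since d mod 4 = 2, disc(K) = -520.
Check p | disc: -520 mod 11 = 8.
p does not divide disc. Compute Legendre symbol (d/p):
2^((11-1)/2) mod 11 = -1
(d/p) = -1, so p is inert: (p) stays prime with e=1, f=2, g=1.
Therefore p is inert.

inert


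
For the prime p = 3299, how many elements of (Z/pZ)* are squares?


For prime p, the number of non-zero quadratic residues is (p-1)/2.
= (3299-1)/2
= 1649

1649


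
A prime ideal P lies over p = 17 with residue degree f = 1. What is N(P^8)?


N(P^a) = p^(a*f)
= 17^(8*1)
= 17^8
= 6975757441

6975757441


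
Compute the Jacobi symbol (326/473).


Compute (326/473) via quadratic reciprocity:
  pull out 2: (2/473) = +1  (since 473 mod 8 = 1)
  reciprocity: (163/473) -> +(473/163)
  reduce: (147/163)
  reciprocity: (147/163) -> -(163/147)
  reduce: (16/147)
  pull out 2: (2/147) = -1  (since 147 mod 8 = 3)
  pull out 2: (2/147) = -1  (since 147 mod 8 = 3)
  pull out 2: (2/147) = -1  (since 147 mod 8 = 3)
  pull out 2: (2/147) = -1  (since 147 mod 8 = 3)
  (1/147) = 1
Product of signs = -1

-1


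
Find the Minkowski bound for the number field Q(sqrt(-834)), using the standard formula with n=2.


d = -834, d mod 4 = 2, so disc(K) = 4d = -3336; |disc(K)| = 3336
Imaginary quadratic field, so n = 2, s = r2 = 1, r1 = 0
M = (n!/n^n) * (4/pi)^s * sqrt(|disc(K)|) = (2!/2^2) * (4/pi)^1 * sqrt(3336)
= 0.5 * 1.273240 * 57.758116
= 36.7700

36.7700


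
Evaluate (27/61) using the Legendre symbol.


p = 61 is prime, so compute (27/61) with the reciprocity algorithm (Jacobi-symbol steps: pull out 2s via (2/n), flip via reciprocity, reduce):
  reciprocity: (27/61) -> +(61/27)
  reduce: (7/27)
  reciprocity: (7/27) -> -(27/7)
  reduce: (6/7)
  pull out 2: (2/7) = +1  (since 7 mod 8 = 7)
  reciprocity: (3/7) -> -(7/3)
  reduce: (1/3)
  (1/3) = 1
Product of signs = 1
(27/61) = 1

1


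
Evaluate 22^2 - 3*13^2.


x^2 - d*y^2
= 22^2 - 3*13^2
= 484 - 507
= -23

-23


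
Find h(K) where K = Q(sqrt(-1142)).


K = Q(sqrt(-1142)). d mod 4 = 2, so D = disc(K) = 4d = -4568
h(K) equals the number of primitive reduced positive-definite forms (a, b, c) = a*x^2 + b*x*y + c*y^2 with b^2 - 4ac = D,
where reduced means |b| <= a <= c, with b >= 0 whenever |b| = a or a = c, and primitive means gcd(a, b, c) = 1.
Reduced forces 3a^2 <= |D| = 4568, so 1 <= a <= 39; b must have the parity of D, and c = (b^2 - D)/(4a) must be an integer >= a.
Enumerate a = 1..39, b in [-a, a]:
  a=1: (1, 0, 1142)  [1]
  a=2: (2, 0, 571)  [1]
  a=3: (3, -2, 381), (3, 2, 381)  [2]
  a=4..5: none
  a=6: (6, -4, 191), (6, 4, 191)  [2]
  a=7..8: none
  a=9: (9, -2, 127), (9, 2, 127)  [2]
  a=10..17: none
  a=18: (18, -16, 67), (18, 16, 67)  [2]
  a=19: (19, -12, 62), (19, 12, 62)  [2]
  a=20..22: none
  a=23: (23, -20, 54), (23, 20, 54)  [2]
  a=24..26: none
  a=27: (27, -20, 46), (27, 20, 46)  [2]
  a=28..30: none
  a=31: (31, -12, 38), (31, 12, 38)  [2]
  a=32..39: none
Total reduced forms: 1 + 1 + 2 + 2 + 2 + 2 + 2 + 2 + 2 + 2 = 18
h = 18

18


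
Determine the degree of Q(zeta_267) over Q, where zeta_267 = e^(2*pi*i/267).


The degree equals Euler's totient phi(267).
267 = 3 * 89
phi(267) = 176

176


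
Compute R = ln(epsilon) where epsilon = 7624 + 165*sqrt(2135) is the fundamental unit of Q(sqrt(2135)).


epsilon = 7624 + 165*sqrt(2135)
= 15247.9999
R = ln(15247.9999)
= 9.6322

9.6322


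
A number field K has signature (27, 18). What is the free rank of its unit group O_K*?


By Dirichlet's unit theorem:
rank = r1 + r2 - 1
= 27 + 18 - 1
= 44

44


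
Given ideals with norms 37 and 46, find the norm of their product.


N(IJ) = N(I) * N(J)
= 37 * 46
= 1702

1702


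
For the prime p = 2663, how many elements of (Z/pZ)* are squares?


For prime p, the number of non-zero quadratic residues is (p-1)/2.
= (2663-1)/2
= 1331

1331


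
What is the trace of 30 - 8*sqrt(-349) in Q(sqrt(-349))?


Tr(a + b*sqrt(d)) = (a + b*sqrt(d)) + (a - b*sqrt(d)) = 2a
= 2 * (30)
= 60

60


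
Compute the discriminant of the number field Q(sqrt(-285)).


For K = Q(sqrt(d)) with d squarefree: disc(K) = d if d = 1 mod 4, and disc(K) = 4d if d = 2 or 3 mod 4.
Here d = -285, and d mod 4 = 3.
d = 3 mod 4, not 1 (O_K = Z[sqrt(d)]), so disc(K) = 4d = 4 * (-285) = -1140

-1140


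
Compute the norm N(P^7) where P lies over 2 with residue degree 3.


N(P^a) = p^(a*f)
= 2^(7*3)
= 2^21
= 2097152

2097152


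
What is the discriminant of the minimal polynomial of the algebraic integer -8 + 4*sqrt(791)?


The element -8 + 4*sqrt(791) has minimal polynomial:
x^2 + 16*x - 12592
Discriminant = (16)^2 - 4*(-12592)
= 256 + 50368
= 50624

50624


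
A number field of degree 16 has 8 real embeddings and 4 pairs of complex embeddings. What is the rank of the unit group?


By Dirichlet's unit theorem:
rank = r1 + r2 - 1
= 8 + 4 - 1
= 11

11


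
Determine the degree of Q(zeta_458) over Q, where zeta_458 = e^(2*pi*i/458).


The degree equals Euler's totient phi(458).
458 = 2 * 229
phi(458) = 228

228


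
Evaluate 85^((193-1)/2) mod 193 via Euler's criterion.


p = 193 is prime and the exponent is (p-1)/2 = 96, so by Euler's criterion 85^96 = (85/193) = +1 or -1 mod 193.
Compute by square-and-multiply:
  96 = 64 + 32 (binary 1100000)
  Repeated squaring mod 193: 85^1 = 85, 85^2 = 84, 85^4 = 108, 85^8 = 84, 85^16 = 108, 85^32 = 84, 85^64 = 108
  85^96 = 85^64 * 85^32 = 108 * 84 mod 193
    108 * 84 = 9072 = 1 mod 193
  85^96 = 1 mod 193
Result 1: 85 is a quadratic residue mod 193.
85^96 mod 193 = 1

1


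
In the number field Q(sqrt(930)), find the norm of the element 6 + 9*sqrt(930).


N(a + b*sqrt(d)) = a^2 - d*b^2
= (6)^2 - (930)*(9)^2
= 36 - 75330
= -75294

-75294


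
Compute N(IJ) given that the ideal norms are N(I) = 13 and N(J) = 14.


N(IJ) = N(I) * N(J)
= 13 * 14
= 182

182


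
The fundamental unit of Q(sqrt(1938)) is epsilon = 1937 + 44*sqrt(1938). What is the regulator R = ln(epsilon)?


epsilon = 1937 + 44*sqrt(1938)
= 3873.9997
R = ln(3873.9997)
= 8.2620

8.2620


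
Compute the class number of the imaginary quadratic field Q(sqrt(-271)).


K = Q(sqrt(-271)). d mod 4 = 1, so D = disc(K) = d = -271
h(K) equals the number of primitive reduced positive-definite forms (a, b, c) = a*x^2 + b*x*y + c*y^2 with b^2 - 4ac = D,
where reduced means |b| <= a <= c, with b >= 0 whenever |b| = a or a = c, and primitive means gcd(a, b, c) = 1.
Reduced forces 3a^2 <= |D| = 271, so 1 <= a <= 9; b must have the parity of D, and c = (b^2 - D)/(4a) must be an integer >= a.
Enumerate a = 1..9, b in [-a, a]:
  a=1: (1, 1, 68)  [1]
  a=2: (2, -1, 34), (2, 1, 34)  [2]
  a=3: none
  a=4: (4, -1, 17), (4, 1, 17)  [2]
  a=5: (5, -3, 14), (5, 3, 14)  [2]
  a=6: none
  a=7: (7, -3, 10), (7, 3, 10)  [2]
  a=8: (8, -7, 10), (8, 7, 10)  [2]
  a=9: none
Total reduced forms: 1 + 2 + 2 + 2 + 2 + 2 = 11
h = 11

11


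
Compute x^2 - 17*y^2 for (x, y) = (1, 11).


x^2 - d*y^2
= 1^2 - 17*11^2
= 1 - 2057
= -2056

-2056


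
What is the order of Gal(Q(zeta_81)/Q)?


|Gal(Q(zeta_81)/Q)| = phi(81)
= 54

54


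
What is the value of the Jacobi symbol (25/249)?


Compute (25/249) via quadratic reciprocity:
  reciprocity: (25/249) -> +(249/25)
  reduce: (24/25)
  pull out 2: (2/25) = +1  (since 25 mod 8 = 1)
  pull out 2: (2/25) = +1  (since 25 mod 8 = 1)
  pull out 2: (2/25) = +1  (since 25 mod 8 = 1)
  reciprocity: (3/25) -> +(25/3)
  reduce: (1/3)
  (1/3) = 1
Product of signs = 1

1


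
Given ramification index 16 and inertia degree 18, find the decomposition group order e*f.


|D_P| = e * f
= 16 * 18
= 288

288


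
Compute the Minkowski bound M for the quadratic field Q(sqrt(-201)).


d = -201, d mod 4 = 3, so disc(K) = 4d = -804; |disc(K)| = 804
Imaginary quadratic field, so n = 2, s = r2 = 1, r1 = 0
M = (n!/n^n) * (4/pi)^s * sqrt(|disc(K)|) = (2!/2^2) * (4/pi)^1 * sqrt(804)
= 0.5 * 1.273240 * 28.354894
= 18.0513

18.0513


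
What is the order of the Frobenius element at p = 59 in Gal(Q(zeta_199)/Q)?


The Frobenius at p in Gal(Q(zeta_n)/Q) = (Z/nZ)* is the class of p, so its order is ord_199(59), the smallest k >= 1 with 59^k = 1 mod 199.
n = 199 = 199, phi(199) = 198; the order divides phi(n).
Divisors of 198: 1, 2, 3, 6, 9, 11, 18, 22, 33, 66, 99, 198
Repeated squaring mod 199: 59^1 = 59, 59^2 = 98, 59^4 = 52, 59^8 = 117, 59^16 = 157, 59^32 = 172, 59^64 = 132, 59^128 = 111
Test divisors in increasing order:
  k=1: 59^1 = 59 mod 199
  k=2: 59^2 = 98 mod 199
  k=3: 59^3 = 98 * 59 = 11 mod 199
  k=6: 59^6 = 52 * 98 = 121 mod 199
  k=9: 59^9 = 117 * 59 = 137 mod 199
  k=11: 59^11 = 117 * 98 * 59 = 93 mod 199
  k=18: 59^18 = 157 * 98 = 63 mod 199
  k=22: 59^22 = 157 * 52 * 98 = 92 mod 199
  k=33: 59^33 = 172 * 59 = 198 mod 199
  k=66: 59^66 = 132 * 98 = 1 mod 199  <- first divisor giving 1
Order = 66

66


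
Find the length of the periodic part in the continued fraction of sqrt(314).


Run the CF algorithm for sqrt(314).
a_0 = floor(sqrt(314)) = 17; set m_0=0, q_0=1.
Recurrence: m' = q*a - m,  q' = (d - m'^2)/q,  a' = floor((a_0 + m')/q').
  step 1: m=17, q=25, a=1
  step 2: m=8, q=10, a=2
  step 3: m=12, q=17, a=1
  step 4: m=5, q=17, a=1
  step 5: m=12, q=10, a=2
  step 6: m=8, q=25, a=1
  step 7: m=17, q=1, a=34
a_7 = 2*a_0 = 34, so the period closes here.
sqrt(314) = [17; 1, 2, 1, 1, 2, 1, 34]
Period length = 7

7


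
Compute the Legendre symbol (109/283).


p = 283 is prime, so compute (109/283) with the reciprocity algorithm (Jacobi-symbol steps: pull out 2s via (2/n), flip via reciprocity, reduce):
  reciprocity: (109/283) -> +(283/109)
  reduce: (65/109)
  reciprocity: (65/109) -> +(109/65)
  reduce: (44/65)
  pull out 2: (2/65) = +1  (since 65 mod 8 = 1)
  pull out 2: (2/65) = +1  (since 65 mod 8 = 1)
  reciprocity: (11/65) -> +(65/11)
  reduce: (10/11)
  pull out 2: (2/11) = -1  (since 11 mod 8 = 3)
  reciprocity: (5/11) -> +(11/5)
  reduce: (1/5)
  (1/5) = 1
Product of signs = -1
(109/283) = -1

-1


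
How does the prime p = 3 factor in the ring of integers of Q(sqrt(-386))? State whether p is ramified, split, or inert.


K = Q(sqrt(-386)). Since d mod 4 = 2, disc(K) = -1544.
Check p | disc: -1544 mod 3 = 1.
p does not divide disc. Compute Legendre symbol (d/p):
1^((3-1)/2) mod 3 = 1
(d/p) = 1, so p splits: (p) = P*P' with e=1, f=1, g=2.
Therefore p is split.

split


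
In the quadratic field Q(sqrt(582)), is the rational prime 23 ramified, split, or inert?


K = Q(sqrt(582)). Since d mod 4 = 2, disc(K) = 2328.
Check p | disc: 2328 mod 23 = 5.
p does not divide disc. Compute Legendre symbol (d/p):
7^((23-1)/2) mod 23 = -1
(d/p) = -1, so p is inert: (p) stays prime with e=1, f=2, g=1.
Therefore p is inert.

inert
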